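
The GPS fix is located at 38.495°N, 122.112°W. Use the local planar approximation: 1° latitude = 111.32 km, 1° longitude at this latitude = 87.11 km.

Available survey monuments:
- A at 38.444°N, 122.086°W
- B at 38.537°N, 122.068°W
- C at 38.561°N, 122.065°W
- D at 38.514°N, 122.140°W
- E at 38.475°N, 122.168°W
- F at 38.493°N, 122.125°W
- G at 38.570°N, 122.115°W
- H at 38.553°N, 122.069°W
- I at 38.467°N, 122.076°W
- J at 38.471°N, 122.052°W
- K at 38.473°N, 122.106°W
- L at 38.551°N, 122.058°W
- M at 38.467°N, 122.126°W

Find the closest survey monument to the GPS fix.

F

Distances from 38.495°N, 122.112°W:
A: 6.112 km
B: 6.046 km
C: 8.411 km
D: 3.228 km
E: 5.362 km
F: 1.154 km
G: 8.353 km
H: 7.464 km
I: 4.422 km
J: 5.870 km
K: 2.504 km
L: 7.810 km
M: 3.347 km
Minimum: F at 1.154 km.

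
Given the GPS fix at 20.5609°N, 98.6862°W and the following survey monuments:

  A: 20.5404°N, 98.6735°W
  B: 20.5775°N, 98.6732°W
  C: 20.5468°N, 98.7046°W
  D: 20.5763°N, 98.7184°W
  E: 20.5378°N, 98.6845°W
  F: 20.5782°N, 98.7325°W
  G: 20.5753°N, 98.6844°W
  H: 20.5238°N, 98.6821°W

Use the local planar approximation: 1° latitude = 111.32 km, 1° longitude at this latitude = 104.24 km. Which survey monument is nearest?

Distances from 20.5609°N, 98.6862°W:
A: √((-0.0205·111.32)² + (0.0127·104.24)²) = √(5.207798 + 1.752574) = 2.6383 km
B: √((0.0166·111.32)² + (0.0130·104.24)²) = √(3.414779 + 1.836350) = 2.2915 km
C: √((-0.0141·111.32)² + (-0.0184·104.24)²) = √(2.463682 + 3.678785) = 2.4784 km
D: √((0.0154·111.32)² + (-0.0322·104.24)²) = √(2.938920 + 11.266280) = 3.7690 km
E: √((-0.0231·111.32)² + (0.0017·104.24)²) = √(6.612571 + 0.031403) = 2.5776 km
F: √((0.0173·111.32)² + (-0.0463·104.24)²) = √(3.708844 + 23.293288) = 5.1964 km
G: √((0.0144·111.32)² + (0.0018·104.24)²) = √(2.569635 + 0.035206) = 1.6140 km
H: √((-0.0371·111.32)² + (0.0041·104.24)²) = √(17.056669 + 0.182657) = 4.1520 km
Minimum: G at 1.6140 km.

G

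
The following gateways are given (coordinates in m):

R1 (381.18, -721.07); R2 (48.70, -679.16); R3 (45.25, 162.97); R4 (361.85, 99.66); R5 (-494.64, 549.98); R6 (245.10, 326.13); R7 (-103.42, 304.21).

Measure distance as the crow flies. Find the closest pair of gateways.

R3 and R7

Pairwise distances:
R1–R2: √((-332.48)² + (41.91)²) = √(110542.9504 + 1756.4481) = 335.11 m
R1–R3: √((-335.93)² + (884.04)²) = √(112848.9649 + 781526.7216) = 945.71 m
R1–R4: √((-19.33)² + (820.73)²) = √(373.6489 + 673597.7329) = 820.96 m
R1–R5: √((-875.82)² + (1271.05)²) = √(767060.6724 + 1615568.1025) = 1543.58 m
R1–R6: √((-136.08)² + (1047.20)²) = √(18517.7664 + 1096627.8400) = 1056.00 m
R1–R7: √((-484.60)² + (1025.28)²) = √(234837.1600 + 1051199.0784) = 1134.04 m
R2–R3: √((-3.45)² + (842.13)²) = √(11.9025 + 709182.9369) = 842.14 m
R2–R4: √((313.15)² + (778.82)²) = √(98062.9225 + 606560.5924) = 839.42 m
R2–R5: √((-543.34)² + (1229.14)²) = √(295218.3556 + 1510785.1396) = 1343.88 m
R2–R6: √((196.40)² + (1005.29)²) = √(38572.9600 + 1010607.9841) = 1024.30 m
R2–R7: √((-152.12)² + (983.37)²) = √(23140.4944 + 967016.5569) = 995.07 m
R3–R4: √((316.60)² + (-63.31)²) = √(100235.5600 + 4008.1561) = 322.87 m
R3–R5: √((-539.89)² + (387.01)²) = √(291481.2121 + 149776.7401) = 664.27 m
R3–R6: √((199.85)² + (163.16)²) = √(39940.0225 + 26621.1856) = 257.99 m
R3–R7: √((-148.67)² + (141.24)²) = √(22102.7689 + 19948.7376) = 205.06 m
R4–R5: √((-856.49)² + (450.32)²) = √(733575.1201 + 202788.1024) = 967.66 m
R4–R6: √((-116.75)² + (226.47)²) = √(13630.5625 + 51288.6609) = 254.79 m
R4–R7: √((-465.27)² + (204.55)²) = √(216476.1729 + 41840.7025) = 508.25 m
R5–R6: √((739.74)² + (-223.85)²) = √(547215.2676 + 50108.8225) = 772.87 m
R5–R7: √((391.22)² + (-245.77)²) = √(153053.0884 + 60402.8929) = 462.01 m
R6–R7: √((-348.52)² + (-21.92)²) = √(121466.1904 + 480.4864) = 349.21 m
Closest pair: R3–R7 at 205.06 m.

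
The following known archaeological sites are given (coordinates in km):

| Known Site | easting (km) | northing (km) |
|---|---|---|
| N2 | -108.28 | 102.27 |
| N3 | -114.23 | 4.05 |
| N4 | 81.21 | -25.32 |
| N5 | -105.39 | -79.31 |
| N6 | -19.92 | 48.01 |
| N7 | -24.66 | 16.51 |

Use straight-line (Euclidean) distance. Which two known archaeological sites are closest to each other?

Pairwise distances:
N2–N3: 98.40 km
N2–N4: 228.44 km
N2–N5: 181.60 km
N2–N6: 103.69 km
N2–N7: 119.78 km
N3–N4: 197.63 km
N3–N5: 83.83 km
N3–N6: 104.05 km
N3–N7: 90.43 km
N4–N5: 194.25 km
N4–N6: 124.92 km
N4–N7: 113.83 km
N5–N6: 153.35 km
N5–N7: 125.29 km
N6–N7: 31.85 km
Closest pair: N6–N7 at 31.85 km.

N6 and N7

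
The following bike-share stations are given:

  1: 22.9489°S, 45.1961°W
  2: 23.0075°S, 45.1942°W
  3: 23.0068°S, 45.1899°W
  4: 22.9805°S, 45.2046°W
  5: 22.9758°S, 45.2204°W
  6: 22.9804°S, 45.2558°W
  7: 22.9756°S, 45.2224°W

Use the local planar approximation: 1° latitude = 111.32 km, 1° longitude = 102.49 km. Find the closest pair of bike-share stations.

Pairwise distances:
5–7: 0.2062 km
2–3: 0.4475 km
4–5: 1.7018 km
4–7: 1.9041 km
2–4: 3.1890 km
3–4: 3.2926 km
6–7: 3.4646 km
1–4: 3.6240 km
5–6: 3.6641 km
1–5: 3.8948 km
1–7: 4.0125 km
2–5: 4.4343 km
2–7: 4.5786 km
3–5: 4.6562 km
3–7: 4.8123 km
4–6: 5.2475 km
1–3: 6.4767 km
1–2: 6.5263 km
2–6: 6.9971 km
1–6: 7.0522 km
3–6: 7.3658 km
Closest pair: 5–7 at 0.2062 km.

5 and 7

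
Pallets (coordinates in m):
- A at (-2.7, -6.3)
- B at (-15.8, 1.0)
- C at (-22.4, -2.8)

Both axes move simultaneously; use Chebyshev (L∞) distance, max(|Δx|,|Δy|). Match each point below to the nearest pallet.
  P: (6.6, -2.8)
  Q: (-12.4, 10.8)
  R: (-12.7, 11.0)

P at (6.6, -2.8):
  A: 9.3 m
  B: 22.4 m
  C: 29.0 m
  → nearest: A (9.3 m)
Q at (-12.4, 10.8):
  A: 17.1 m
  B: 9.8 m
  C: 13.6 m
  → nearest: B (9.8 m)
R at (-12.7, 11.0):
  A: 17.3 m
  B: 10.0 m
  C: 13.8 m
  → nearest: B (10.0 m)

P→A; Q→B; R→B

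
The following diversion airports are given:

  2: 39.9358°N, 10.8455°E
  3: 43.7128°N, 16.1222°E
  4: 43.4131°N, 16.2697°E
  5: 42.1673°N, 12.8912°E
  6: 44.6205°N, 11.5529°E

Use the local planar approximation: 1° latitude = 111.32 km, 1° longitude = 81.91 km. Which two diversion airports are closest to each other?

3 and 4

Pairwise distances:
2–3: √((3.7770·111.32)² + (5.2767·81.91)²) = √(176782.945208 + 186809.371417) = 602.9862 km
2–4: √((3.4773·111.32)² + (5.4242·81.91)²) = √(149841.018520 + 197399.132883) = 589.2709 km
2–5: √((2.2315·111.32)² + (2.0457·81.91)²) = √(61707.816256 + 28077.455150) = 299.6419 km
2–6: √((4.6847·111.32)² + (0.7074·81.91)²) = √(271963.088573 + 3357.406778) = 524.7099 km
3–4: √((-0.2997·111.32)² + (0.1475·81.91)²) = √(1113.063346 + 145.968079) = 35.4828 km
3–5: √((-1.5455·111.32)² + (-3.2310·81.91)²) = √(29599.502670 + 70040.262954) = 315.6577 km
3–6: √((0.9077·111.32)² + (-4.5693·81.91)²) = √(10210.125168 + 140079.053162) = 387.6715 km
4–5: √((-1.2458·111.32)² + (-3.3785·81.91)²) = √(19232.823602 + 76581.117314) = 309.5383 km
4–6: √((1.2074·111.32)² + (-4.7168·81.91)²) = √(18065.448099 + 149268.708607) = 409.0650 km
5–6: √((2.4532·111.32)² + (-1.3383·81.91)²) = √(74578.270444 + 12016.577944) = 294.2700 km
Closest pair: 3–4 at 35.4828 km.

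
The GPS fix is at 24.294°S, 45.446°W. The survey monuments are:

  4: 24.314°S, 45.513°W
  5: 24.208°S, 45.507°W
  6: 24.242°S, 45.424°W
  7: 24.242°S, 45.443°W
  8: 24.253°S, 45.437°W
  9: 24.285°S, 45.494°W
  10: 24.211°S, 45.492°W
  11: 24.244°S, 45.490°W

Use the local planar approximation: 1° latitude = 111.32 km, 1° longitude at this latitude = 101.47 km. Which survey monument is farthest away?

5

Distances from 24.294°S, 45.446°W:
4: √((-0.020·111.32)² + (-0.067·101.47)²) = √(4.95686 + 46.21947) = 7.154 km
5: √((0.086·111.32)² + (-0.061·101.47)²) = √(91.65229 + 38.31201) = 11.400 km
6: √((0.052·111.32)² + (0.022·101.47)²) = √(33.50835 + 4.98334) = 6.204 km
7: √((0.052·111.32)² + (0.003·101.47)²) = √(33.50835 + 0.09267) = 5.797 km
8: √((0.041·111.32)² + (0.009·101.47)²) = √(20.83119 + 0.83399) = 4.655 km
9: √((0.009·111.32)² + (-0.048·101.47)²) = √(1.00376 + 23.72235) = 4.973 km
10: √((0.083·111.32)² + (-0.046·101.47)²) = √(85.36947 + 21.78668) = 10.352 km
11: √((0.050·111.32)² + (-0.044·101.47)²) = √(30.98036 + 19.93337) = 7.135 km
Maximum: 5 at 11.400 km.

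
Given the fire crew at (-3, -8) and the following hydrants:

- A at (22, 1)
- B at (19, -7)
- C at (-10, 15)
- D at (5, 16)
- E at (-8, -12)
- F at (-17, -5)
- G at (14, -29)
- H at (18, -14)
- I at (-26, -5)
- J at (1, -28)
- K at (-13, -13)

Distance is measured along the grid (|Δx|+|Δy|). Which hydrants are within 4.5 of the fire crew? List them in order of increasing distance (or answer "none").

Distances from (-3, -8):
A: 34
B: 23
C: 30
D: 32
E: 9
F: 17
G: 38
H: 27
I: 26
J: 24
K: 15
Threshold 4.5: none within range.

none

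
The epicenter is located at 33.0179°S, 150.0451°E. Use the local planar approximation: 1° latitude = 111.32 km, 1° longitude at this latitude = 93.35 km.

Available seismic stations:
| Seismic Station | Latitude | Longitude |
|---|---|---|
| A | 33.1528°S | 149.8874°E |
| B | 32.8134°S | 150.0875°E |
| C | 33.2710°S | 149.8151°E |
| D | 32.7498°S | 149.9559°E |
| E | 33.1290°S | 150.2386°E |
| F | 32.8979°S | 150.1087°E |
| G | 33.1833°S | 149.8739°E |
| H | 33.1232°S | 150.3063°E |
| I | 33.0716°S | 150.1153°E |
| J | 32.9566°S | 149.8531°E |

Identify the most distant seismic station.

C

Distances from 33.0179°S, 150.0451°E:
A: 21.0292 km
B: 23.1065 km
C: 35.4234 km
D: 30.9847 km
E: 21.8915 km
F: 14.6183 km
G: 24.3808 km
H: 27.0543 km
I: 8.8701 km
J: 19.1783 km
Maximum: C at 35.4234 km.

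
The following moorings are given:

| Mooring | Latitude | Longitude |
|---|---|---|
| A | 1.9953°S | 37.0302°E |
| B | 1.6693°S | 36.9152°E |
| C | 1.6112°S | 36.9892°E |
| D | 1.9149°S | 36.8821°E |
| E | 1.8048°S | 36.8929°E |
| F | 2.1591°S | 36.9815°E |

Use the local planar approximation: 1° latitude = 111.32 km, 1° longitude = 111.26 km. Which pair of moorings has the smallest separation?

Pairwise distances:
A–B: √((0.3260·111.32)² + (-0.1150·111.26)²) = √(1316.987326 + 163.709466) = 38.4798 km
A–C: √((0.3841·111.32)² + (-0.0410·111.26)²) = √(1828.247590 + 20.808742) = 43.0007 km
A–D: √((0.0804·111.32)² + (-0.1481·111.26)²) = √(80.104791 + 271.511499) = 18.7514 km
A–E: √((0.1905·111.32)² + (-0.1373·111.26)²) = √(449.713946 + 233.356115) = 26.1356 km
A–F: √((-0.1638·111.32)² + (-0.0487·111.26)²) = √(332.486633 + 29.358647) = 19.0222 km
B–C: √((0.0581·111.32)² + (0.0740·111.26)²) = √(41.831040 + 67.786241) = 10.4698 km
B–D: √((-0.2456·111.32)² + (-0.0331·111.26)²) = √(747.486099 + 13.562323) = 27.5871 km
B–E: √((-0.1355·111.32)² + (-0.0223·111.26)²) = √(227.522832 + 6.155847) = 15.2866 km
B–F: √((-0.4898·111.32)² + (0.0663·111.26)²) = √(2972.925026 + 54.413313) = 55.0213 km
C–D: √((-0.3037·111.32)² + (-0.1071·111.26)²) = √(1142.973021 + 141.989769) = 35.8464 km
C–E: √((-0.1936·111.32)² + (-0.0963·111.26)²) = √(464.469394 + 114.797039) = 24.0680 km
C–F: √((-0.5479·111.32)² + (-0.0077·111.26)²) = √(3720.051876 + 0.733938) = 60.9982 km
D–E: √((0.1101·111.32)² + (0.0108·111.26)²) = √(150.217674 + 1.443862) = 12.3151 km
D–F: √((-0.2442·111.32)² + (0.0994·111.26)²) = √(738.988559 + 122.306878) = 29.3478 km
E–F: √((-0.3543·111.32)² + (0.0886·111.26)²) = √(1555.566923 + 97.172988) = 40.6539 km
Closest pair: B–C at 10.4698 km.

B and C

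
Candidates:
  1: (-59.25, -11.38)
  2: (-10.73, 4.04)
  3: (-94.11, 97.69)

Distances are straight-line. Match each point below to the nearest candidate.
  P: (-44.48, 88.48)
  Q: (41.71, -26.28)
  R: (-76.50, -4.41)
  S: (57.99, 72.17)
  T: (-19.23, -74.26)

P→3; Q→2; R→1; S→2; T→1

P at (-44.48, 88.48):
  1: √((-14.77)² + (-99.86)²) = √(218.1529 + 9972.0196) = 100.95
  2: √((33.75)² + (-84.44)²) = √(1139.0625 + 7130.1136) = 90.94
  3: √((-49.63)² + (9.21)²) = √(2463.1369 + 84.8241) = 50.48
  → nearest: 3 (50.48)
Q at (41.71, -26.28):
  1: √((-100.96)² + (14.90)²) = √(10192.9216 + 222.0100) = 102.05
  2: √((-52.44)² + (30.32)²) = √(2749.9536 + 919.3024) = 60.57
  3: √((-135.82)² + (123.97)²) = √(18447.0724 + 15368.5609) = 183.89
  → nearest: 2 (60.57)
R at (-76.50, -4.41):
  1: √((17.25)² + (-6.97)²) = √(297.5625 + 48.5809) = 18.60
  2: √((65.77)² + (8.45)²) = √(4325.6929 + 71.4025) = 66.31
  3: √((-17.61)² + (102.10)²) = √(310.1121 + 10424.4100) = 103.61
  → nearest: 1 (18.60)
S at (57.99, 72.17):
  1: √((-117.24)² + (-83.55)²) = √(13745.2176 + 6980.6025) = 143.96
  2: √((-68.72)² + (-68.13)²) = √(4722.4384 + 4641.6969) = 96.77
  3: √((-152.10)² + (25.52)²) = √(23134.4100 + 651.2704) = 154.23
  → nearest: 2 (96.77)
T at (-19.23, -74.26):
  1: √((-40.02)² + (62.88)²) = √(1601.6004 + 3953.8944) = 74.54
  2: √((8.50)² + (78.30)²) = √(72.2500 + 6130.8900) = 78.76
  3: √((-74.88)² + (171.95)²) = √(5607.0144 + 29566.8025) = 187.55
  → nearest: 1 (74.54)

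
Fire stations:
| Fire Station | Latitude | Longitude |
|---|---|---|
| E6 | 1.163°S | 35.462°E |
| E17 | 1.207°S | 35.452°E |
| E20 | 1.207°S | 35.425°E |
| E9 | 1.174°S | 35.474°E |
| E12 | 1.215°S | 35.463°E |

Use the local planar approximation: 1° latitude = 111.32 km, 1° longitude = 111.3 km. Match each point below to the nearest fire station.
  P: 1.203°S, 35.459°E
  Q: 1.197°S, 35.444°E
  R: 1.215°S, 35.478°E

P→E17; Q→E17; R→E12

P at 1.203°S, 35.459°E:
  E6: 4.465 km
  E17: 0.897 km
  E20: 3.810 km
  E9: 3.634 km
  E12: 1.408 km
  → nearest: E17 (0.897 km)
Q at 1.197°S, 35.444°E:
  E6: 4.282 km
  E17: 1.425 km
  E20: 2.390 km
  E9: 4.208 km
  E12: 2.913 km
  → nearest: E17 (1.425 km)
R at 1.215°S, 35.478°E:
  E6: 6.056 km
  E17: 3.028 km
  E20: 5.966 km
  E9: 4.586 km
  E12: 1.670 km
  → nearest: E12 (1.670 km)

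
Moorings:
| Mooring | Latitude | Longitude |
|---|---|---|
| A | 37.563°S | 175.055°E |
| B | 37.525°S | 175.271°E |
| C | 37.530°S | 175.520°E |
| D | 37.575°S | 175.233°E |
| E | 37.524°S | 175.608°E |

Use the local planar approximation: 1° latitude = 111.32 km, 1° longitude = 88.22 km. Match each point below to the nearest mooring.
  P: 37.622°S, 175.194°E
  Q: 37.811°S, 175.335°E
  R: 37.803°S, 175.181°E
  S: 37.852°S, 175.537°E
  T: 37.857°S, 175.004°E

P at 37.622°S, 175.194°E:
  A: 13.911 km
  B: 12.757 km
  C: 30.529 km
  D: 6.262 km
  E: 38.118 km
  → nearest: D (6.262 km)
Q at 37.811°S, 175.335°E:
  A: 37.045 km
  B: 32.334 km
  C: 35.283 km
  D: 27.770 km
  E: 40.010 km
  → nearest: D (27.770 km)
R at 37.803°S, 175.181°E:
  A: 28.937 km
  B: 31.949 km
  C: 42.638 km
  D: 25.792 km
  E: 48.823 km
  → nearest: D (25.792 km)
S at 37.852°S, 175.537°E:
  A: 53.321 km
  B: 43.310 km
  C: 35.876 km
  D: 40.867 km
  E: 37.046 km
  → nearest: C (35.876 km)
T at 37.857°S, 175.004°E:
  A: 33.036 km
  B: 43.826 km
  C: 58.286 km
  D: 37.331 km
  E: 64.911 km
  → nearest: A (33.036 km)

P→D; Q→D; R→D; S→C; T→A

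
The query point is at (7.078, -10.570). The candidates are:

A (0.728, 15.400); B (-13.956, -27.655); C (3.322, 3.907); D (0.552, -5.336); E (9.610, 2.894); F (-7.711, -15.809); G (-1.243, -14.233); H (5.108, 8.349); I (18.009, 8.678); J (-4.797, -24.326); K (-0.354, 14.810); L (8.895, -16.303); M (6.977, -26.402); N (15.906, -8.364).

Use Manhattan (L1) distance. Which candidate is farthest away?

B

Distances from (7.078, -10.570):
A: |-6.350| + |25.970| = 6.350 + 25.970 = 32.320
B: |-21.034| + |-17.085| = 21.034 + 17.085 = 38.119
C: |-3.756| + |14.477| = 3.756 + 14.477 = 18.233
D: |-6.526| + |5.234| = 6.526 + 5.234 = 11.760
E: |2.532| + |13.464| = 2.532 + 13.464 = 15.996
F: |-14.789| + |-5.239| = 14.789 + 5.239 = 20.028
G: |-8.321| + |-3.663| = 8.321 + 3.663 = 11.984
H: |-1.970| + |18.919| = 1.970 + 18.919 = 20.889
I: |10.931| + |19.248| = 10.931 + 19.248 = 30.179
J: |-11.875| + |-13.756| = 11.875 + 13.756 = 25.631
K: |-7.432| + |25.380| = 7.432 + 25.380 = 32.812
L: |1.817| + |-5.733| = 1.817 + 5.733 = 7.550
M: |-0.101| + |-15.832| = 0.101 + 15.832 = 15.933
N: |8.828| + |2.206| = 8.828 + 2.206 = 11.034
Maximum: B at 38.119.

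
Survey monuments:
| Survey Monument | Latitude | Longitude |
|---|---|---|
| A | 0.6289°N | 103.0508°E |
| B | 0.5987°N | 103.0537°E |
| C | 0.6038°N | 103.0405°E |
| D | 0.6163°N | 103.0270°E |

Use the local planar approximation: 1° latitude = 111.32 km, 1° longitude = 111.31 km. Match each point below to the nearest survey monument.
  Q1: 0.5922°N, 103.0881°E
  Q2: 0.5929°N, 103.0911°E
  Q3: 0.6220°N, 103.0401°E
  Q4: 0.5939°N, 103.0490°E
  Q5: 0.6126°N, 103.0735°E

Q1 at 0.5922°N, 103.0881°E:
  A: 5.8248 km
  B: 3.8968 km
  C: 5.4534 km
  D: 7.3111 km
  → nearest: B (3.8968 km)
Q2 at 0.5929°N, 103.0911°E:
  A: 6.0152 km
  B: 4.2128 km
  C: 5.7615 km
  D: 7.5956 km
  → nearest: B (4.2128 km)
Q3 at 0.6220°N, 103.0401°E:
  A: 1.4172 km
  B: 3.0032 km
  C: 2.0265 km
  D: 1.5902 km
  → nearest: A (1.4172 km)
Q4 at 0.5939°N, 103.0490°E:
  A: 3.9013 km
  B: 0.7478 km
  C: 1.4525 km
  D: 3.4949 km
  → nearest: B (0.7478 km)
Q5 at 0.6126°N, 103.0735°E:
  A: 3.1108 km
  B: 2.6929 km
  C: 3.8016 km
  D: 5.1923 km
  → nearest: B (2.6929 km)

Q1→B; Q2→B; Q3→A; Q4→B; Q5→B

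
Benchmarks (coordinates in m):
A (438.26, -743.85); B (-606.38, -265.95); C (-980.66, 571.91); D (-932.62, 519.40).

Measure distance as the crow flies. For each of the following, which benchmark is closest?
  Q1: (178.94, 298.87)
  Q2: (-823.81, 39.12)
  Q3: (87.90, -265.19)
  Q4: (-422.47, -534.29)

Q1→B; Q2→B; Q3→A; Q4→B

Q1 at (178.94, 298.87):
  A: 1074.48 m
  B: 967.34 m
  C: 1191.31 m
  D: 1133.23 m
  → nearest: B (967.34 m)
Q2 at (-823.81, 39.12):
  A: 1485.21 m
  B: 374.62 m
  C: 555.40 m
  D: 492.45 m
  → nearest: B (374.62 m)
Q3 at (87.90, -265.19):
  A: 593.18 m
  B: 694.28 m
  C: 1357.41 m
  D: 1287.26 m
  → nearest: A (593.18 m)
Q4 at (-422.47, -534.29):
  A: 885.87 m
  B: 325.31 m
  C: 1239.05 m
  D: 1170.69 m
  → nearest: B (325.31 m)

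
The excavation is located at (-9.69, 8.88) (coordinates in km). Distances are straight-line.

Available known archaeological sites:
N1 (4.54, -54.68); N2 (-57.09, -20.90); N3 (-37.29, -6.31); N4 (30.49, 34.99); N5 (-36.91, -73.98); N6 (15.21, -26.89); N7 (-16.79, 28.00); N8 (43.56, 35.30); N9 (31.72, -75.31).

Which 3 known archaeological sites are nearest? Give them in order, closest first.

Distances from (-9.69, 8.88):
N1: 65.13 km
N2: 55.98 km
N3: 31.50 km
N4: 47.92 km
N5: 87.22 km
N6: 43.58 km
N7: 20.40 km
N8: 59.44 km
N9: 93.82 km
Sorted: N7 (20.40 km) < N3 (31.50 km) < N6 (43.58 km) < N4 (47.92 km) < N2 (55.98 km) < …

N7, N3, N6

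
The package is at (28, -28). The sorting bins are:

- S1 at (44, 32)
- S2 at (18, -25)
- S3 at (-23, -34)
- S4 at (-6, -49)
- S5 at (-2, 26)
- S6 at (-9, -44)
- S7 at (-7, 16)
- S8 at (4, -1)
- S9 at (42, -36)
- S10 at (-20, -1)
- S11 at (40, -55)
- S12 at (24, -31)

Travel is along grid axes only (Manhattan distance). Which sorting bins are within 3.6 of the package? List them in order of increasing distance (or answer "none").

Distances from (28, -28):
S1: 76
S2: 13
S3: 57
S4: 55
S5: 84
S6: 53
S7: 79
S8: 51
S9: 22
S10: 75
S11: 39
S12: 7
Threshold 3.6: none within range.

none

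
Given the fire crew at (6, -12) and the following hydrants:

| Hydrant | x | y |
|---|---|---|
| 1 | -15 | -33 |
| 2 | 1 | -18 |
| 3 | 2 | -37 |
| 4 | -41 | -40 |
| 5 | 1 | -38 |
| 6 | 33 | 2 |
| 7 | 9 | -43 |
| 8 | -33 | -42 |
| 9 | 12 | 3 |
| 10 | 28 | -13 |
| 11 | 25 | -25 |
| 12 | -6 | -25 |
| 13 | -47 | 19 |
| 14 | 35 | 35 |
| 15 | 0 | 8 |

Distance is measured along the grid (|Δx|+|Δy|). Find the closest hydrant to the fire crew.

Distances from (6, -12):
1: |-21| + |-21| = 21 + 21 = 42
2: |-5| + |-6| = 5 + 6 = 11
3: |-4| + |-25| = 4 + 25 = 29
4: |-47| + |-28| = 47 + 28 = 75
5: |-5| + |-26| = 5 + 26 = 31
6: |27| + |14| = 27 + 14 = 41
7: |3| + |-31| = 3 + 31 = 34
8: |-39| + |-30| = 39 + 30 = 69
9: |6| + |15| = 6 + 15 = 21
10: |22| + |-1| = 22 + 1 = 23
11: |19| + |-13| = 19 + 13 = 32
12: |-12| + |-13| = 12 + 13 = 25
13: |-53| + |31| = 53 + 31 = 84
14: |29| + |47| = 29 + 47 = 76
15: |-6| + |20| = 6 + 20 = 26
Minimum: 2 at 11.

2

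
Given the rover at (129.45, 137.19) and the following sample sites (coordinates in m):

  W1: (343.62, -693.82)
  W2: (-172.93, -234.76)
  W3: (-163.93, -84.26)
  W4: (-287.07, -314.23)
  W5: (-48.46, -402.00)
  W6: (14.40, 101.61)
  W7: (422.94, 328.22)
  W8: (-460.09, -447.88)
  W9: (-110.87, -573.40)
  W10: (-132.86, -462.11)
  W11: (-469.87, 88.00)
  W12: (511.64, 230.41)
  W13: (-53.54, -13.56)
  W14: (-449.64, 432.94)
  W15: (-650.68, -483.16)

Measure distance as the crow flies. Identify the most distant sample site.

W15

Distances from (129.45, 137.19):
W1: √((214.17)² + (-831.01)²) = √(45868.7889 + 690577.6201) = 858.16 m
W2: √((-302.38)² + (-371.95)²) = √(91433.6644 + 138346.8025) = 479.35 m
W3: √((-293.38)² + (-221.45)²) = √(86071.8244 + 49040.1025) = 367.58 m
W4: √((-416.52)² + (-451.42)²) = √(173488.9104 + 203780.0164) = 614.22 m
W5: √((-177.91)² + (-539.19)²) = √(31651.9681 + 290725.8561) = 567.78 m
W6: √((-115.05)² + (-35.58)²) = √(13236.5025 + 1265.9364) = 120.43 m
W7: √((293.49)² + (191.03)²) = √(86136.3801 + 36492.4609) = 350.18 m
W8: √((-589.54)² + (-585.07)²) = √(347557.4116 + 342306.9049) = 830.58 m
W9: √((-240.32)² + (-710.59)²) = √(57753.7024 + 504938.1481) = 750.13 m
W10: √((-262.31)² + (-599.30)²) = √(68806.5361 + 359160.4900) = 654.19 m
W11: √((-599.32)² + (-49.19)²) = √(359184.4624 + 2419.6561) = 601.34 m
W12: √((382.19)² + (93.22)²) = √(146069.1961 + 8689.9684) = 393.39 m
W13: √((-182.99)² + (-150.75)²) = √(33485.3401 + 22725.5625) = 237.09 m
W14: √((-579.09)² + (295.75)²) = √(335345.2281 + 87468.0625) = 650.24 m
W15: √((-780.13)² + (-620.35)²) = √(608602.8169 + 384834.1225) = 996.71 m
Maximum: W15 at 996.71 m.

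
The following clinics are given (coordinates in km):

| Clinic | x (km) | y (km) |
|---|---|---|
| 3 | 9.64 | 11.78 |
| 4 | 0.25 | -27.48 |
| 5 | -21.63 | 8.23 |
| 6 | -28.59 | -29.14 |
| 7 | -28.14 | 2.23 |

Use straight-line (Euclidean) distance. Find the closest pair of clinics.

Pairwise distances:
5–7: 8.85 km
4–6: 28.89 km
6–7: 31.37 km
3–5: 31.47 km
5–6: 38.01 km
3–7: 38.97 km
3–4: 40.37 km
4–7: 41.09 km
4–5: 41.88 km
3–6: 56.00 km
Closest pair: 5–7 at 8.85 km.

5 and 7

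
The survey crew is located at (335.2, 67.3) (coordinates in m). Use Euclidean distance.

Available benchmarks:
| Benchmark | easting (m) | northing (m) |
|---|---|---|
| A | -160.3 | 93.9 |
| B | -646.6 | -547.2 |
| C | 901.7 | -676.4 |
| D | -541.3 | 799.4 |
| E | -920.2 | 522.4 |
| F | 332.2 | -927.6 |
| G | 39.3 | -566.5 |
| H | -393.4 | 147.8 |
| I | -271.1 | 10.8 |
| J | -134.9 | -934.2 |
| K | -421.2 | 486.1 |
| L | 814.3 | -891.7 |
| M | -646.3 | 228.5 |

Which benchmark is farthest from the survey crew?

E

Distances from (335.2, 67.3):
A: √((-495.5)² + (26.6)²) = √(245520.250 + 707.560) = 496.2 m
B: √((-981.8)² + (-614.5)²) = √(963931.240 + 377610.250) = 1158.2 m
C: √((566.5)² + (-743.7)²) = √(320922.250 + 553089.690) = 934.9 m
D: √((-876.5)² + (732.1)²) = √(768252.250 + 535970.410) = 1142.0 m
E: √((-1255.4)² + (455.1)²) = √(1576029.160 + 207116.010) = 1335.3 m
F: √((-3.0)² + (-994.9)²) = √(9.000 + 989826.010) = 994.9 m
G: √((-295.9)² + (-633.8)²) = √(87556.810 + 401702.440) = 699.5 m
H: √((-728.6)² + (80.5)²) = √(530857.960 + 6480.250) = 733.0 m
I: √((-606.3)² + (-56.5)²) = √(367599.690 + 3192.250) = 608.9 m
J: √((-470.1)² + (-1001.5)²) = √(220994.010 + 1003002.250) = 1106.3 m
K: √((-756.4)² + (418.8)²) = √(572140.960 + 175393.440) = 864.6 m
L: √((479.1)² + (-959.0)²) = √(229536.810 + 919681.000) = 1072.0 m
M: √((-981.5)² + (161.2)²) = √(963342.250 + 25985.440) = 994.6 m
Maximum: E at 1335.3 m.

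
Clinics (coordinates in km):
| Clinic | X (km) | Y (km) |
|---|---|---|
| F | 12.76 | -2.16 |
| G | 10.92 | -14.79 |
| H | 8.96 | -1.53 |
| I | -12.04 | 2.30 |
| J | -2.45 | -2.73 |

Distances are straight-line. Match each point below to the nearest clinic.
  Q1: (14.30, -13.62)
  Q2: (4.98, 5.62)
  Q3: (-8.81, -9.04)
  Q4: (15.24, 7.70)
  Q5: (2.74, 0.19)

Q1→G; Q2→H; Q3→J; Q4→F; Q5→J

Q1 at (14.30, -13.62):
  F: 11.56 km
  G: 3.58 km
  H: 13.22 km
  I: 30.78 km
  J: 19.98 km
  → nearest: G (3.58 km)
Q2 at (4.98, 5.62):
  F: 11.00 km
  G: 21.26 km
  H: 8.18 km
  I: 17.34 km
  J: 11.18 km
  → nearest: H (8.18 km)
Q3 at (-8.81, -9.04):
  F: 22.64 km
  G: 20.55 km
  H: 19.29 km
  I: 11.79 km
  J: 8.96 km
  → nearest: J (8.96 km)
Q4 at (15.24, 7.70):
  F: 10.17 km
  G: 22.90 km
  H: 11.16 km
  I: 27.81 km
  J: 20.54 km
  → nearest: F (10.17 km)
Q5 at (2.74, 0.19):
  F: 10.29 km
  G: 17.07 km
  H: 6.45 km
  I: 14.93 km
  J: 5.96 km
  → nearest: J (5.96 km)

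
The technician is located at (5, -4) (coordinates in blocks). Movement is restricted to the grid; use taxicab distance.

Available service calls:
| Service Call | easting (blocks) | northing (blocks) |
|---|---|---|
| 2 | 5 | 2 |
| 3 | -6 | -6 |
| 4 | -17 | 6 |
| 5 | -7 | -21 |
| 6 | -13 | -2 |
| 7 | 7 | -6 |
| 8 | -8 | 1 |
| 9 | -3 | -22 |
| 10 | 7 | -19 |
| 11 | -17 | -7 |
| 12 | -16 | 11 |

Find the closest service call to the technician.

7

Distances from (5, -4):
2: |0| + |6| = 0 + 6 = 6 blocks
3: |-11| + |-2| = 11 + 2 = 13 blocks
4: |-22| + |10| = 22 + 10 = 32 blocks
5: |-12| + |-17| = 12 + 17 = 29 blocks
6: |-18| + |2| = 18 + 2 = 20 blocks
7: |2| + |-2| = 2 + 2 = 4 blocks
8: |-13| + |5| = 13 + 5 = 18 blocks
9: |-8| + |-18| = 8 + 18 = 26 blocks
10: |2| + |-15| = 2 + 15 = 17 blocks
11: |-22| + |-3| = 22 + 3 = 25 blocks
12: |-21| + |15| = 21 + 15 = 36 blocks
Minimum: 7 at 4 blocks.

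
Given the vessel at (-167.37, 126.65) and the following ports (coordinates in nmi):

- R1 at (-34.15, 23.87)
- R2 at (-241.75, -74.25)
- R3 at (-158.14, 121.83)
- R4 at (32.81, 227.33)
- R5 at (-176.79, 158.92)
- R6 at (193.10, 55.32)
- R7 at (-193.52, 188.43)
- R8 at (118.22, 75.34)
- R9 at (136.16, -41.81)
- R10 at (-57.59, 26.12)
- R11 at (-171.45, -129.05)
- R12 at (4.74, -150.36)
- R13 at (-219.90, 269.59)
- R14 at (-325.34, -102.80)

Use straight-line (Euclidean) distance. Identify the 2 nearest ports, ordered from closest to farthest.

Distances from (-167.37, 126.65):
R1: √((133.22)² + (-102.78)²) = √(17747.5684 + 10563.7284) = 168.26 nmi
R2: √((-74.38)² + (-200.90)²) = √(5532.3844 + 40360.8100) = 214.23 nmi
R3: √((9.23)² + (-4.82)²) = √(85.1929 + 23.2324) = 10.41 nmi
R4: √((200.18)² + (100.68)²) = √(40072.0324 + 10136.4624) = 224.07 nmi
R5: √((-9.42)² + (32.27)²) = √(88.7364 + 1041.3529) = 33.62 nmi
R6: √((360.47)² + (-71.33)²) = √(129938.6209 + 5087.9689) = 367.46 nmi
R7: √((-26.15)² + (61.78)²) = √(683.8225 + 3816.7684) = 67.09 nmi
R8: √((285.59)² + (-51.31)²) = √(81561.6481 + 2632.7161) = 290.16 nmi
R9: √((303.53)² + (-168.46)²) = √(92130.4609 + 28378.7716) = 347.14 nmi
R10: √((109.78)² + (-100.53)²) = √(12051.6484 + 10106.2809) = 148.86 nmi
R11: √((-4.08)² + (-255.70)²) = √(16.6464 + 65382.4900) = 255.73 nmi
R12: √((172.11)² + (-277.01)²) = √(29621.8521 + 76734.5401) = 326.12 nmi
R13: √((-52.53)² + (142.94)²) = √(2759.4009 + 20431.8436) = 152.29 nmi
R14: √((-157.97)² + (-229.45)²) = √(24954.5209 + 52647.3025) = 278.57 nmi
Sorted: R3 (10.41 nmi) < R5 (33.62 nmi) < R7 (67.09 nmi) < R10 (148.86 nmi) < …

R3, R5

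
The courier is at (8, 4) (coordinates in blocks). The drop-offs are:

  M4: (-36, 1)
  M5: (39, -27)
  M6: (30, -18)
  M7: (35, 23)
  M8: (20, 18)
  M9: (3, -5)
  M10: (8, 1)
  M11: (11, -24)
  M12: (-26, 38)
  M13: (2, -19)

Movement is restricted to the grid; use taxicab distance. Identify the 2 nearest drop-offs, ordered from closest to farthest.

M10, M9

Distances from (8, 4):
M4: 47 blocks
M5: 62 blocks
M6: 44 blocks
M7: 46 blocks
M8: 26 blocks
M9: 14 blocks
M10: 3 blocks
M11: 31 blocks
M12: 68 blocks
M13: 29 blocks
Sorted: M10 (3 blocks) < M9 (14 blocks) < M8 (26 blocks) < M13 (29 blocks) < …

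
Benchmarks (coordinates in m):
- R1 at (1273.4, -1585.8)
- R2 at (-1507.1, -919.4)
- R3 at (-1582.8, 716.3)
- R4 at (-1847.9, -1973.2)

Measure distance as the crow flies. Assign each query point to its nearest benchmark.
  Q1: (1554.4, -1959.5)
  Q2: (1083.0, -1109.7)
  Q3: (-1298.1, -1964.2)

Q1 at (1554.4, -1959.5):
  R1: √((-281.0)² + (373.7)²) = √(78961.000 + 139651.690) = 467.6 m
  R2: √((-3061.5)² + (1040.1)²) = √(9372782.250 + 1081808.010) = 3233.4 m
  R3: √((-3137.2)² + (2675.8)²) = √(9842023.840 + 7159905.640) = 4123.3 m
  R4: √((-3402.3)² + (-13.7)²) = √(11575645.290 + 187.690) = 3402.3 m
  → nearest: R1 (467.6 m)
Q2 at (1083.0, -1109.7):
  R1: √((190.4)² + (-476.1)²) = √(36252.160 + 226671.210) = 512.8 m
  R2: √((-2590.1)² + (190.3)²) = √(6708618.010 + 36214.090) = 2597.1 m
  R3: √((-2665.8)² + (1826.0)²) = √(7106489.640 + 3334276.000) = 3231.2 m
  R4: √((-2930.9)² + (-863.5)²) = √(8590174.810 + 745632.250) = 3055.5 m
  → nearest: R1 (512.8 m)
Q3 at (-1298.1, -1964.2):
  R1: √((2571.5)² + (378.4)²) = √(6612612.250 + 143186.560) = 2599.2 m
  R2: √((-209.0)² + (1044.8)²) = √(43681.000 + 1091607.040) = 1065.5 m
  R3: √((-284.7)² + (2680.5)²) = √(81054.090 + 7185080.250) = 2695.6 m
  R4: √((-549.8)² + (-9.0)²) = √(302280.040 + 81.000) = 549.9 m
  → nearest: R4 (549.9 m)

Q1→R1; Q2→R1; Q3→R4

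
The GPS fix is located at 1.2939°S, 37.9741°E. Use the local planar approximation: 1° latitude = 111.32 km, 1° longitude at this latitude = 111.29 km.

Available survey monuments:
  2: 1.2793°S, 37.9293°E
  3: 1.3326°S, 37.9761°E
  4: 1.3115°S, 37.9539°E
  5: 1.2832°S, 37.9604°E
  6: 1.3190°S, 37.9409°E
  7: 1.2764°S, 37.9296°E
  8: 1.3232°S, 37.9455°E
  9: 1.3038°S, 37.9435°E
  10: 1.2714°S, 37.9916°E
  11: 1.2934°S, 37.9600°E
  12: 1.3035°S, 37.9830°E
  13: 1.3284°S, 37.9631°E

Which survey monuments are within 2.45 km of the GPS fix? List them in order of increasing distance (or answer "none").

12, 11, 5

Distances from 1.2939°S, 37.9741°E:
2: √((0.0146·111.32)² + (-0.0448·111.29)²) = √(2.641509 + 24.858122) = 5.2440 km
3: √((-0.0387·111.32)² + (0.0020·111.29)²) = √(18.559588 + 0.049542) = 4.3138 km
4: √((-0.0176·111.32)² + (-0.0202·111.29)²) = √(3.838590 + 5.053765) = 2.9820 km
5: √((0.0107·111.32)² + (-0.0137·111.29)²) = √(1.418776 + 2.324628) = 1.9348 km
6: √((-0.0251·111.32)² + (-0.0332·111.29)²) = √(7.807174 + 13.651754) = 4.6324 km
7: √((0.0175·111.32)² + (-0.0445·111.29)²) = √(3.795094 + 24.526315) = 5.3218 km
8: √((-0.0293·111.32)² + (-0.0286·111.29)²) = √(10.638530 + 10.130814) = 4.5573 km
9: √((-0.0099·111.32)² + (-0.0306·111.29)²) = √(1.214554 + 11.597253) = 3.5794 km
10: √((0.0225·111.32)² + (0.0175·111.29)²) = √(6.273522 + 3.793048) = 3.1728 km
11: √((0.0005·111.32)² + (-0.0141·111.29)²) = √(0.003098 + 2.462354) = 1.5702 km
12: √((-0.0096·111.32)² + (0.0089·111.29)²) = √(1.142060 + 0.981053) = 1.4571 km
13: √((-0.0345·111.32)² + (-0.0110·111.29)²) = √(14.749747 + 1.498641) = 4.0309 km
Threshold 2.45 km: 12 (1.4571 km), 11 (1.5702 km), 5 (1.9348 km) are within range.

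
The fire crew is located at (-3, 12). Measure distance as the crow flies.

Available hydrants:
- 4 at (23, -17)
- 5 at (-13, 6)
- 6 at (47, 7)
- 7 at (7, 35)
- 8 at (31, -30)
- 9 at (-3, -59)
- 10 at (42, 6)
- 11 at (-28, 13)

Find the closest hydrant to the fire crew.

Distances from (-3, 12):
4: √((26)² + (-29)²) = √(676.000 + 841.000) = 38.9
5: √((-10)² + (-6)²) = √(100.000 + 36.000) = 11.7
6: √((50)² + (-5)²) = √(2500.000 + 25.000) = 50.2
7: √((10)² + (23)²) = √(100.000 + 529.000) = 25.1
8: √((34)² + (-42)²) = √(1156.000 + 1764.000) = 54.0
9: √((0)² + (-71)²) = √(0.000 + 5041.000) = 71.0
10: √((45)² + (-6)²) = √(2025.000 + 36.000) = 45.4
11: √((-25)² + (1)²) = √(625.000 + 1.000) = 25.0
Minimum: 5 at 11.7.

5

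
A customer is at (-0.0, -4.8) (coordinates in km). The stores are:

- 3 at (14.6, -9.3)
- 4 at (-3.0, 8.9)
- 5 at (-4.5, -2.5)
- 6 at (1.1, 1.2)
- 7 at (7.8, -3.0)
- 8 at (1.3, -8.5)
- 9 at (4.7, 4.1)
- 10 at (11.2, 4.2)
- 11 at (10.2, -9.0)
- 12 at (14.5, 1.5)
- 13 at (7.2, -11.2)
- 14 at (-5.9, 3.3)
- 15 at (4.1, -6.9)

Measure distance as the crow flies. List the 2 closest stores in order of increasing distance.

8, 15

Distances from (-0.0, -4.8):
3: 15.3 km
4: 14.0 km
5: 5.1 km
6: 6.1 km
7: 8.0 km
8: 3.9 km
9: 10.1 km
10: 14.4 km
11: 11.0 km
12: 15.8 km
13: 9.6 km
14: 10.0 km
15: 4.6 km
Sorted: 8 (3.9 km) < 15 (4.6 km) < 5 (5.1 km) < 6 (6.1 km) < …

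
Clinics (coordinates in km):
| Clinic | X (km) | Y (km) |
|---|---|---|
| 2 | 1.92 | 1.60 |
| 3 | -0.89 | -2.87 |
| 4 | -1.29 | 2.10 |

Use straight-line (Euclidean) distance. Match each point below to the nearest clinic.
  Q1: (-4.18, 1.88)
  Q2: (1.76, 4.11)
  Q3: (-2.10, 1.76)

Q1→4; Q2→2; Q3→4

Q1 at (-4.18, 1.88):
  2: √((6.10)² + (-0.28)²) = √(37.2100 + 0.0784) = 6.11 km
  3: √((3.29)² + (-4.75)²) = √(10.8241 + 22.5625) = 5.78 km
  4: √((2.89)² + (0.22)²) = √(8.3521 + 0.0484) = 2.90 km
  → nearest: 4 (2.90 km)
Q2 at (1.76, 4.11):
  2: √((0.16)² + (-2.51)²) = √(0.0256 + 6.3001) = 2.52 km
  3: √((-2.65)² + (-6.98)²) = √(7.0225 + 48.7204) = 7.47 km
  4: √((-3.05)² + (-2.01)²) = √(9.3025 + 4.0401) = 3.65 km
  → nearest: 2 (2.52 km)
Q3 at (-2.10, 1.76):
  2: √((4.02)² + (-0.16)²) = √(16.1604 + 0.0256) = 4.02 km
  3: √((1.21)² + (-4.63)²) = √(1.4641 + 21.4369) = 4.79 km
  4: √((0.81)² + (0.34)²) = √(0.6561 + 0.1156) = 0.88 km
  → nearest: 4 (0.88 km)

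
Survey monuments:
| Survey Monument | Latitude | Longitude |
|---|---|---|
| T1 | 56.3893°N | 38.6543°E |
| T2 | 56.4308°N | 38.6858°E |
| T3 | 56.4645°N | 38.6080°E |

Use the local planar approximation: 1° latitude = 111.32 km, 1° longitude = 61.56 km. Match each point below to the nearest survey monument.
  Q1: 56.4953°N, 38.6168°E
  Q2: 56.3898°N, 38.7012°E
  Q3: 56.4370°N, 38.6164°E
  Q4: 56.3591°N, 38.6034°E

Q1 at 56.4953°N, 38.6168°E:
  T1: 12.0236 km
  T2: 8.3425 km
  T3: 3.4712 km
  → nearest: T3 (3.4712 km)
Q2 at 56.3898°N, 38.7012°E:
  T1: 2.8877 km
  T2: 4.6615 km
  T3: 10.1028 km
  → nearest: T1 (2.8877 km)
Q3 at 56.4370°N, 38.6164°E:
  T1: 5.7999 km
  T2: 4.3277 km
  T3: 3.1047 km
  → nearest: T3 (3.1047 km)
Q4 at 56.3591°N, 38.6034°E:
  T1: 4.5957 km
  T2: 9.4571 km
  T3: 11.7365 km
  → nearest: T1 (4.5957 km)

Q1→T3; Q2→T1; Q3→T3; Q4→T1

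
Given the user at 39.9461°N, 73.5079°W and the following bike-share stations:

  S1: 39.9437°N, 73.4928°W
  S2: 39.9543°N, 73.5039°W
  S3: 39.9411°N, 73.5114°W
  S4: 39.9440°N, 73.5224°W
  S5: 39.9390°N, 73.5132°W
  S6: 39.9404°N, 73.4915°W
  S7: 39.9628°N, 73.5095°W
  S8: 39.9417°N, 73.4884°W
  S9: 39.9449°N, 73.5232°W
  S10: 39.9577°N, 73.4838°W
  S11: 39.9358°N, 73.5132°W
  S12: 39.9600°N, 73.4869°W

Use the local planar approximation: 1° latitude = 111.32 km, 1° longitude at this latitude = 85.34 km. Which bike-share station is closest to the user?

S3

Distances from 39.9461°N, 73.5079°W:
S1: √((-0.0024·111.32)² + (0.0151·85.34)²) = √(0.071379 + 1.660578) = 1.3160 km
S2: √((0.0082·111.32)² + (0.0040·85.34)²) = √(0.833248 + 0.116527) = 0.9746 km
S3: √((-0.0050·111.32)² + (-0.0035·85.34)²) = √(0.309804 + 0.089216) = 0.6317 km
S4: √((-0.0021·111.32)² + (-0.0145·85.34)²) = √(0.054649 + 1.531233) = 1.2593 km
S5: √((-0.0071·111.32)² + (-0.0053·85.34)²) = √(0.624688 + 0.204577) = 0.9106 km
S6: √((-0.0057·111.32)² + (0.0164·85.34)²) = √(0.402621 + 1.958813) = 1.5367 km
S7: √((0.0167·111.32)² + (-0.0016·85.34)²) = √(3.456045 + 0.018644) = 1.8641 km
S8: √((-0.0044·111.32)² + (0.0195·85.34)²) = √(0.239912 + 2.769329) = 1.7347 km
S9: √((-0.0012·111.32)² + (-0.0153·85.34)²) = √(0.017845 + 1.704858) = 1.3125 km
S10: √((0.0116·111.32)² + (0.0241·85.34)²) = √(1.667487 + 4.229990) = 2.4285 km
S11: √((-0.0103·111.32)² + (-0.0053·85.34)²) = √(1.314682 + 0.204577) = 1.2326 km
S12: √((0.0139·111.32)² + (0.0210·85.34)²) = √(2.394286 + 3.211766) = 2.3677 km
Minimum: S3 at 0.6317 km.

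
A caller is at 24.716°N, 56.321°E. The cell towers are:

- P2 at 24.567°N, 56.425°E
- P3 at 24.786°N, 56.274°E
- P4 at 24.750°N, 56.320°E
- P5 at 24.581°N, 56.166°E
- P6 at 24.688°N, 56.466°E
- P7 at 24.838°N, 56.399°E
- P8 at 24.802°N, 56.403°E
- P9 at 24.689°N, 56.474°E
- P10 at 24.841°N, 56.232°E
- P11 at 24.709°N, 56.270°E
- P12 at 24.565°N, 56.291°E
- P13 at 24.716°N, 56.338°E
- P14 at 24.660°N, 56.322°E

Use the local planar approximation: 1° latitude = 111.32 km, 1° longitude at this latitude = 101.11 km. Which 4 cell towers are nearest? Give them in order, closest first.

P13, P4, P11, P14

Distances from 24.716°N, 56.321°E:
P2: 19.639 km
P3: 9.127 km
P4: 3.786 km
P5: 21.713 km
P6: 14.989 km
P7: 15.705 km
P8: 12.665 km
P9: 15.759 km
P10: 16.571 km
P11: 5.215 km
P12: 17.081 km
P13: 1.719 km
P14: 6.235 km
Sorted: P13 (1.719 km) < P4 (3.786 km) < P11 (5.215 km) < P14 (6.235 km) < P3 (9.127 km) < P8 (12.665 km) < …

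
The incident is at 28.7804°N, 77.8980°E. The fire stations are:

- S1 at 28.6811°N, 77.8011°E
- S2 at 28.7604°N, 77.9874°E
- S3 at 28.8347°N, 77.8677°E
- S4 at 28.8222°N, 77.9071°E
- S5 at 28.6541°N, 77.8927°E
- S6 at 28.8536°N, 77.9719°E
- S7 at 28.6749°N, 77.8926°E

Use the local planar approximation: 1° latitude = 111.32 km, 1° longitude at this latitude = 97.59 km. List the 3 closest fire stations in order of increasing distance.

S4, S3, S2

Distances from 28.7804°N, 77.8980°E:
S1: 14.5471 km
S2: 9.0041 km
S3: 6.7292 km
S4: 4.7372 km
S5: 14.0692 km
S6: 10.8817 km
S7: 11.7561 km
Sorted: S4 (4.7372 km) < S3 (6.7292 km) < S2 (9.0041 km) < S6 (10.8817 km) < S7 (11.7561 km) < …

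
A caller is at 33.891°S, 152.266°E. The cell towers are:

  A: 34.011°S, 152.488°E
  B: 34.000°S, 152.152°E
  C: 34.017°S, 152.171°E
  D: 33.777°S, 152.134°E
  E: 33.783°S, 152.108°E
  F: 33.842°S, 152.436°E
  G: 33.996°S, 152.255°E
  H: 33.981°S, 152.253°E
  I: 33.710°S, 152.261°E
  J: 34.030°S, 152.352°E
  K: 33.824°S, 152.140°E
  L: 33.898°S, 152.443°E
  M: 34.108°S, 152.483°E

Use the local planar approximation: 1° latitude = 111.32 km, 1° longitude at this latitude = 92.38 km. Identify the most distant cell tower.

M

Distances from 33.891°S, 152.266°E:
A: √((-0.120·111.32)² + (0.222·92.38)²) = √(178.44685 + 420.59283) = 24.475 km
B: √((-0.109·111.32)² + (-0.114·92.38)²) = √(147.23104 + 110.90870) = 16.067 km
C: √((-0.126·111.32)² + (-0.095·92.38)²) = √(196.73765 + 77.01993) = 16.546 km
D: √((0.114·111.32)² + (-0.132·92.38)²) = √(161.04828 + 148.69754) = 17.600 km
E: √((0.108·111.32)² + (-0.158·92.38)²) = √(144.54195 + 213.04438) = 18.910 km
F: √((0.049·111.32)² + (0.170·92.38)²) = √(29.75353 + 246.63446) = 16.625 km
G: √((-0.105·111.32)² + (-0.011·92.38)²) = √(136.62337 + 1.03262) = 11.733 km
H: √((-0.090·111.32)² + (-0.013·92.38)²) = √(100.37635 + 1.44226) = 10.091 km
I: √((0.181·111.32)² + (-0.005·92.38)²) = √(405.97898 + 0.21335) = 20.154 km
J: √((-0.139·111.32)² + (0.086·92.38)²) = √(239.42858 + 63.11794) = 17.394 km
K: √((0.067·111.32)² + (-0.126·92.38)²) = √(55.62833 + 135.48681) = 13.824 km
L: √((-0.007·111.32)² + (0.177·92.38)²) = √(0.60721 + 267.36370) = 16.370 km
M: √((-0.217·111.32)² + (0.217·92.38)²) = √(583.53359 + 401.86056) = 31.391 km
Maximum: M at 31.391 km.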